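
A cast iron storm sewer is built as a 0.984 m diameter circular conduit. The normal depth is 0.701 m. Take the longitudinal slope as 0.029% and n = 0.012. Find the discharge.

For a circular section of diameter D = 0.984 m at depth y = 0.701 m, the central angle is θ = 2 arccos(1 − 2y/D) = 4.019 rad. Then A = (D²/8)(θ − sin θ) = 0.5795 m² and P = Dθ/2 = 1.977 m.
Hydraulic radius R = A/P = 0.5795/1.977 = 0.2931 m.
Manning's equation: Q = (1/n) A R^(2/3) S^(1/2) = (1/0.012) × 0.5795 × 0.2931^(2/3) × 0.00029^(1/2) = 0.363 m³/s.

Q = 0.363 m³/s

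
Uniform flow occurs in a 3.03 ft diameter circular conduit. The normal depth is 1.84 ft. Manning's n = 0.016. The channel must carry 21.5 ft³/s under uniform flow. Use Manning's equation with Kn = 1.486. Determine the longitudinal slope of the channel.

For a circular section of diameter D = 3.03 ft at depth y = 1.84 ft, the central angle is θ = 2 arccos(1 − 2y/D) = 3.574 rad. Then A = (D²/8)(θ − sin θ) = 4.582 ft² and P = Dθ/2 = 5.415 ft.
Hydraulic radius R = A/P = 4.582/5.415 = 0.8463 ft.
From Manning's equation, S = [nQ / (1.486 A R^(2/3))]² = [0.016 × 21.5 / (1.486 × 4.582 × 0.8463^(2/3))]² = 0.00319.

S = 0.00319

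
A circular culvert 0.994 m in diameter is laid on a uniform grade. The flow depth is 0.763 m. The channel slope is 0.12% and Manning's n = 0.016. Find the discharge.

For a circular section of diameter D = 0.994 m at depth y = 0.763 m, the central angle is θ = 2 arccos(1 − 2y/D) = 4.271 rad. Then A = (D²/8)(θ − sin θ) = 0.6392 m² and P = Dθ/2 = 2.123 m.
Hydraulic radius R = A/P = 0.6392/2.123 = 0.3011 m.
Manning's equation: Q = (1/n) A R^(2/3) S^(1/2) = (1/0.016) × 0.6392 × 0.3011^(2/3) × 0.0012^(1/2) = 0.622 m³/s.

Q = 0.622 m³/s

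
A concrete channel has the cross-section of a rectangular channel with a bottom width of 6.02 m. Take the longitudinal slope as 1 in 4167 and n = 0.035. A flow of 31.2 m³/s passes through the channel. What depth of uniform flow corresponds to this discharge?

Manning's equation rearranged: A R^(2/3) = nQ / (1·√S) = 0.035 × 31.2 / (√0.00024) = 70.49.
Trying y = 5.69 m: A R^(2/3) = 53.8 — low.
Trying y = 7.11 m: A R^(2/3) = 70.52 — close enough.

y_n = 7.11 m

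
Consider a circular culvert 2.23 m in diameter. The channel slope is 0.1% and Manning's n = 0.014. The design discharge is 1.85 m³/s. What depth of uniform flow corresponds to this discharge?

Manning's equation rearranged: A R^(2/3) = nQ / (1·√S) = 0.014 × 1.85 / (√0.001) = 0.819.
At y = 0.938 m: A R^(2/3) = 0.9768 — high.
At y = 0.679 m: A R^(2/3) = 0.5332 — low.
At y = 0.852 m: A R^(2/3) = 0.8194 — matches.

y_n = 0.852 m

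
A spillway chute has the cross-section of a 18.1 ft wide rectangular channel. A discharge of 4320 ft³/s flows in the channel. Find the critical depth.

For a rectangular channel, critical depth y_c = (q²/g)^(1/3) where q = Q/b = 4320/18.1 = 238.7 ft²/s.
So y_c = (238.7²/32.2)^(1/3) = 12.1 ft.

y_c = 12.1 ft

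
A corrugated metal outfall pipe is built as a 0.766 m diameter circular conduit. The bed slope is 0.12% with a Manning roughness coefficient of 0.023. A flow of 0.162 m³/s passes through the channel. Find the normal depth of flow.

y_n = 0.473 m

Manning's equation rearranged: A R^(2/3) = nQ / (1·√S) = 0.023 × 0.162 / (√0.0012) = 0.1076.
Trying y = 0.587 m: A R^(2/3) = 0.1431 — over.
Trying y = 0.346 m: A R^(2/3) = 0.0642 — short.
Trying y = 0.473 m: A R^(2/3) = 0.1074 — matches.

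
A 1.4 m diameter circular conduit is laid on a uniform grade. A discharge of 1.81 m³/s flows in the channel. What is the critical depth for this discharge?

At critical depth, Q² T / (g A³) = 1, i.e. A³/T = Q²/g = 1.81²/9.81 = 0.334.
Trying y = 0.561 m: A³/T = 0.1395 — short.
Trying y = 0.847 m: A³/T = 0.675 — over.
Trying y = 0.705 m: A³/T = 0.3347 — close enough.

y_c = 0.705 m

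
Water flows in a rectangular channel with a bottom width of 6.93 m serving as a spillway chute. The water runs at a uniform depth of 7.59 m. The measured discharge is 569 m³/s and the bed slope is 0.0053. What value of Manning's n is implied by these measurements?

n = 0.012

Flow area A = b·y = 6.93 × 7.59 = 52.6 m². Wetted perimeter P = b + 2y = 6.93 + 2×7.59 = 22.11 m.
Hydraulic radius R = A/P = 52.6/22.11 = 2.379 m.
Rearranging Manning's equation: n = (1/Q) A R^(2/3) S^(1/2) = (1/569) × 52.6 × 2.379^(2/3) × √0.0053 = 0.012.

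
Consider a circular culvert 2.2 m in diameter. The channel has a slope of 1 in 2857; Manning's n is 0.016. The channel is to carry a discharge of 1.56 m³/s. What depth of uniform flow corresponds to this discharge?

y_n = 1.13 m

Manning's equation rearranged: A R^(2/3) = nQ / (1·√S) = 0.016 × 1.56 / (√0.00035) = 1.334.
At y = 0.941 m: A R^(2/3) = 0.971 — too small.
At y = 1.13 m: A R^(2/3) = 1.335 — ≈ 1.334.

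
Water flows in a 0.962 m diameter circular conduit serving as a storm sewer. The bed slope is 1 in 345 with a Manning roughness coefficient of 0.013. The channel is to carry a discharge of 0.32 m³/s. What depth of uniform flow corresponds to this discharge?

y_n = 0.345 m

Manning's equation rearranged: A R^(2/3) = nQ / (1·√S) = 0.013 × 0.32 / (√0.002899) = 0.07727.
Try y = 0.44 m: A R^(2/3) = 0.1205 — over.
Try y = 0.255 m: A R^(2/3) = 0.04323 — short.
Try y = 0.345 m: A R^(2/3) = 0.07737 — ≈ 0.07727.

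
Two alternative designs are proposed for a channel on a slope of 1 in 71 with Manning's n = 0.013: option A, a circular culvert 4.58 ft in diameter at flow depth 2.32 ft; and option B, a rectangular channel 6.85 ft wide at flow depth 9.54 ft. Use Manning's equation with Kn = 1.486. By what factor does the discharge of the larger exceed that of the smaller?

13.1

Channel A: For a circular section of diameter D = 4.58 ft at depth y = 2.32 ft, the central angle is θ = 2 arccos(1 − 2y/D) = 3.168 rad. Then A = (D²/8)(θ − sin θ) = 8.375 ft² and P = Dθ/2 = 7.254 ft. Hydraulic radius R = A/P = 8.375/7.254 = 1.154 ft. Q_A = (1.486/0.013)·8.375·1.154^(2/3)·√0.01408 = 125 ft³/s.
Channel B: Flow area A = b·y = 6.85 × 9.54 = 65.35 ft². Wetted perimeter P = b + 2y = 6.85 + 2×9.54 = 25.93 ft. Hydraulic radius R = A/P = 65.35/25.93 = 2.52 ft. Q_B = (1.486/0.013)·65.35·2.52^(2/3)·√0.01408 = 1642 ft³/s.
The larger discharge is 1642 ft³/s and the smaller is 125 ft³/s; the ratio is 13.1.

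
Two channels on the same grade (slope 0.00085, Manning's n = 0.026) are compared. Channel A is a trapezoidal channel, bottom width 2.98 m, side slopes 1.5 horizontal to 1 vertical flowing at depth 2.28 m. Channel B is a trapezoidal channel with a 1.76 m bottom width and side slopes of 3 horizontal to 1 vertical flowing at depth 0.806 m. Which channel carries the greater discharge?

channel A

Channel A: With bottom width b = 2.98 m and side slope z = 1.5: A = (b + zy)y = (2.98 + 1.5×2.28)×2.28 = 14.59 m²; P = b + 2y√(1+z²) = 2.98 + 2×2.28×1.803 = 11.2 m. Hydraulic radius R = A/P = 14.59/11.2 = 1.303 m. Q_A = (1/0.026)·14.59·1.303^(2/3)·√0.00085 = 19.52 m³/s.
Channel B: With bottom width b = 1.76 m and side slope z = 3: A = (b + zy)y = (1.76 + 3×0.806)×0.806 = 3.367 m²; P = b + 2y√(1+z²) = 1.76 + 2×0.806×3.162 = 6.858 m. Hydraulic radius R = A/P = 3.367/6.858 = 0.4911 m. Q_B = (1/0.026)·3.367·0.4911^(2/3)·√0.00085 = 2.35 m³/s.
Q_A = 19.52 m³/s vs Q_B = 2.35 m³/s, so channel A carries more.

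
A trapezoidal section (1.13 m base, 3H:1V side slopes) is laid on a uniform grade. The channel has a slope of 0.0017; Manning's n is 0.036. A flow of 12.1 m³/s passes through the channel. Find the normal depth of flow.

y_n = 1.75 m

Manning's equation rearranged: A R^(2/3) = nQ / (1·√S) = 0.036 × 12.1 / (√0.0017) = 10.56.
Try y = 2 m: A R^(2/3) = 14.59 — over.
Try y = 1.33 m: A R^(2/3) = 5.438 — short.
Try y = 1.75 m: A R^(2/3) = 10.53 — matches.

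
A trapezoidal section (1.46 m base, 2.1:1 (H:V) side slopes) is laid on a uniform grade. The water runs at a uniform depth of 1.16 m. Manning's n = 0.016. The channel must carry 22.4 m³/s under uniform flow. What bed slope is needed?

With bottom width b = 1.46 m and side slope z = 2.1: A = (b + zy)y = (1.46 + 2.1×1.16)×1.16 = 4.519 m²; P = b + 2y√(1+z²) = 1.46 + 2×1.16×2.326 = 6.856 m.
Hydraulic radius R = A/P = 4.519/6.856 = 0.6592 m.
From Manning's equation, S = [nQ / (1 A R^(2/3))]² = [0.016 × 22.4 / (1 × 4.519 × 0.6592^(2/3))]² = 0.011.

S = 0.011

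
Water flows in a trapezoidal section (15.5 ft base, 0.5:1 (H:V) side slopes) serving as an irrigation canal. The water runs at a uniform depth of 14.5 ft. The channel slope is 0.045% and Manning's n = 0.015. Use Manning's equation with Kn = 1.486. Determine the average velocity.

V = 7.6 ft/s

With bottom width b = 15.5 ft and side slope z = 0.5: A = (b + zy)y = (15.5 + 0.5×14.5)×14.5 = 329.9 ft²; P = b + 2y√(1+z²) = 15.5 + 2×14.5×1.118 = 47.92 ft.
Hydraulic radius R = A/P = 329.9/47.92 = 6.883 ft.
From Manning's equation, V = (1.486/n) R^(2/3) S^(1/2) = (1.486/0.015) × 6.883^(2/3) × 0.00045^(1/2) = 7.6 ft/s.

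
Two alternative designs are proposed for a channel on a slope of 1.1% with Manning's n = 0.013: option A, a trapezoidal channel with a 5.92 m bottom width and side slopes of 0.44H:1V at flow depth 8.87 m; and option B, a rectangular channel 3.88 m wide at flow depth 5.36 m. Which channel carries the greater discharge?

Channel A: With bottom width b = 5.92 m and side slope z = 0.44: A = (b + zy)y = (5.92 + 0.44×8.87)×8.87 = 87.13 m²; P = b + 2y√(1+z²) = 5.92 + 2×8.87×1.093 = 25.3 m. Hydraulic radius R = A/P = 87.13/25.3 = 3.444 m. Q_A = (1/0.013)·87.13·3.444^(2/3)·√0.011 = 1603 m³/s.
Channel B: Flow area A = b·y = 3.88 × 5.36 = 20.8 m². Wetted perimeter P = b + 2y = 3.88 + 2×5.36 = 14.6 m. Hydraulic radius R = A/P = 20.8/14.6 = 1.424 m. Q_B = (1/0.013)·20.8·1.424^(2/3)·√0.011 = 212.4 m³/s.
Q_A = 1603 m³/s vs Q_B = 212.4 m³/s, so channel A carries more.

channel A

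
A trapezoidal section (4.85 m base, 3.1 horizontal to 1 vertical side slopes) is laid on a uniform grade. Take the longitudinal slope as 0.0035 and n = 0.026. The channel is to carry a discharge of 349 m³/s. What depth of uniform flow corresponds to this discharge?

Manning's equation rearranged: A R^(2/3) = nQ / (1·√S) = 0.026 × 349 / (√0.0035) = 153.4.
At y = 3.59 m: A R^(2/3) = 92.01 — short.
At y = 4.92 m: A R^(2/3) = 190.8 — over.
At y = 4.48 m: A R^(2/3) = 153.2 — close enough.

y_n = 4.48 m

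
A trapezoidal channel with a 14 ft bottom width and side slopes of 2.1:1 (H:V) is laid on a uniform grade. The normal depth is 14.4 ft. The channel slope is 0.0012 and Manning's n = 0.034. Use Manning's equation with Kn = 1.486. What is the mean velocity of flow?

With bottom width b = 14 ft and side slope z = 2.1: A = (b + zy)y = (14 + 2.1×14.4)×14.4 = 637.1 ft²; P = b + 2y√(1+z²) = 14 + 2×14.4×2.326 = 80.99 ft.
Hydraulic radius R = A/P = 637.1/80.99 = 7.866 ft.
From Manning's equation, V = (1.486/n) R^(2/3) S^(1/2) = (1.486/0.034) × 7.866^(2/3) × 0.0012^(1/2) = 5.99 ft/s.

V = 5.99 ft/s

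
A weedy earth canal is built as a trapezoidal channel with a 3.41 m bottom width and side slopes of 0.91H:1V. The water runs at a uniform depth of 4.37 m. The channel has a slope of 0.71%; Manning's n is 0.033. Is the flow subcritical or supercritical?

With bottom width b = 3.41 m and side slope z = 0.91: A = (b + zy)y = (3.41 + 0.91×4.37)×4.37 = 32.28 m²; P = b + 2y√(1+z²) = 3.41 + 2×4.37×1.352 = 15.23 m.
Hydraulic radius R = A/P = 32.28/15.23 = 2.12 m.
V = (1/n) R^(2/3) √S = (1/0.033) × 2.12^(2/3) × √0.0071 = 4.214 m/s. Hydraulic depth D_h = A/T = 32.28/11.36 = 2.841 m.
Froude number Fr = V/√(g·D_h) = 4.214/√(9.81×2.841) = 0.798, which is less than 1, so the flow is subcritical.

subcritical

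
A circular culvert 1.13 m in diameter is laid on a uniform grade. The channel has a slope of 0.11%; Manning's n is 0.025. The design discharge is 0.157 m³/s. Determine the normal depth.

y_n = 0.404 m

Manning's equation rearranged: A R^(2/3) = nQ / (1·√S) = 0.025 × 0.157 / (√0.0011) = 0.1183.
Try y = 0.489 m: A R^(2/3) = 0.1678 — over.
Try y = 0.294 m: A R^(2/3) = 0.064 — short.
Try y = 0.404 m: A R^(2/3) = 0.1182 — close enough.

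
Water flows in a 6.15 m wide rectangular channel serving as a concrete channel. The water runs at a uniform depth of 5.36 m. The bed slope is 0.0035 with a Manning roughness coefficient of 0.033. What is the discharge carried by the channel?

Flow area A = b·y = 6.15 × 5.36 = 32.96 m². Wetted perimeter P = b + 2y = 6.15 + 2×5.36 = 16.87 m.
Hydraulic radius R = A/P = 32.96/16.87 = 1.954 m.
Manning's equation: Q = (1/n) A R^(2/3) S^(1/2) = (1/0.033) × 32.96 × 1.954^(2/3) × 0.0035^(1/2) = 92.4 m³/s.

Q = 92.4 m³/s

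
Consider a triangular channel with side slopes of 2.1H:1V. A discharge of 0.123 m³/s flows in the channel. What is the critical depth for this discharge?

y_c = 0.234 m

At critical depth, Q² T / (g A³) = 1, i.e. A³/T = Q²/g = 0.123²/9.81 = 0.001542.
Try y = 0.2 m: A³/T = 0.0007056 — low.
Try y = 0.284 m: A³/T = 0.004074 — high.
Try y = 0.234 m: A³/T = 0.001547 — close enough.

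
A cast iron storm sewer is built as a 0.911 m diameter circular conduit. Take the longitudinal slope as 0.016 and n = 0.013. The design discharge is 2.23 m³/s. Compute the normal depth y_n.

y_n = 0.704 m

Manning's equation rearranged: A R^(2/3) = nQ / (1·√S) = 0.013 × 2.23 / (√0.016) = 0.2292.
At y = 0.578 m: A R^(2/3) = 0.1776 — short.
At y = 0.796 m: A R^(2/3) = 0.2552 — over.
At y = 0.704 m: A R^(2/3) = 0.2293 — close enough.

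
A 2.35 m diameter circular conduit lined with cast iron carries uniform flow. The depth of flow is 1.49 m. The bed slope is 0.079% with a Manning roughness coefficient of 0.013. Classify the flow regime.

subcritical

For a circular section of diameter D = 2.35 m at depth y = 1.49 m, the central angle is θ = 2 arccos(1 − 2y/D) = 3.684 rad. Then A = (D²/8)(θ − sin θ) = 2.9 m² and P = Dθ/2 = 4.329 m.
Hydraulic radius R = A/P = 2.9/4.329 = 0.6699 m.
V = (1/n) R^(2/3) √S = (1/0.013) × 0.6699^(2/3) × √0.00079 = 1.655 m/s. Hydraulic depth D_h = A/T = 2.9/2.264 = 1.281 m.
Froude number Fr = V/√(g·D_h) = 1.655/√(9.81×1.281) = 0.467, which is less than 1, so the flow is subcritical.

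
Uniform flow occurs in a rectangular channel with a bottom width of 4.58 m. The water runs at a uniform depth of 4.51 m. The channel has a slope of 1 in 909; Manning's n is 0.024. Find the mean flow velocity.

Flow area A = b·y = 4.58 × 4.51 = 20.66 m². Wetted perimeter P = b + 2y = 4.58 + 2×4.51 = 13.6 m.
Hydraulic radius R = A/P = 20.66/13.6 = 1.519 m.
From Manning's equation, V = (1/n) R^(2/3) S^(1/2) = (1/0.024) × 1.519^(2/3) × 0.0011^(1/2) = 1.83 m/s.

V = 1.83 m/s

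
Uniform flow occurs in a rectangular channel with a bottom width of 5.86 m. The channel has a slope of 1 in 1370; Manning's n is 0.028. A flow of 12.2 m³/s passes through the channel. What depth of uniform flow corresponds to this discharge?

y_n = 1.94 m

Manning's equation rearranged: A R^(2/3) = nQ / (1·√S) = 0.028 × 12.2 / (√0.0007299) = 12.64.
Trying y = 1.45 m: A R^(2/3) = 8.326 — too small.
Trying y = 2.2 m: A R^(2/3) = 15.01 — too large.
Trying y = 1.94 m: A R^(2/3) = 12.6 — ≈ 12.64.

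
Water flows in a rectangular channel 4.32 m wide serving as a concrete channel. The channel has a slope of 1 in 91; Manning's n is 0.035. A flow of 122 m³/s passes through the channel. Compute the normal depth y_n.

Manning's equation rearranged: A R^(2/3) = nQ / (1·√S) = 0.035 × 122 / (√0.01099) = 40.73.
At y = 8.43 m: A R^(2/3) = 52.27 — too large.
At y = 4.64 m: A R^(2/3) = 25.96 — too small.
At y = 6.78 m: A R^(2/3) = 40.7 — matches.

y_n = 6.78 m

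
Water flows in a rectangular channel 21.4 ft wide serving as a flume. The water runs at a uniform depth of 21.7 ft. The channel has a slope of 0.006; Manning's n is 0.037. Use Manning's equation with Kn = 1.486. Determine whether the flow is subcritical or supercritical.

Flow area A = b·y = 21.4 × 21.7 = 464.4 ft². Wetted perimeter P = b + 2y = 21.4 + 2×21.7 = 64.8 ft.
Hydraulic radius R = A/P = 464.4/64.8 = 7.166 ft.
V = (1.486/n) R^(2/3) √S = (1.486/0.037) × 7.166^(2/3) × √0.006 = 11.56 ft/s. Hydraulic depth D_h = A/T = 464.4/21.4 = 21.7 ft.
Froude number Fr = V/√(g·D_h) = 11.56/√(32.2×21.7) = 0.437, which is less than 1, so the flow is subcritical.

subcritical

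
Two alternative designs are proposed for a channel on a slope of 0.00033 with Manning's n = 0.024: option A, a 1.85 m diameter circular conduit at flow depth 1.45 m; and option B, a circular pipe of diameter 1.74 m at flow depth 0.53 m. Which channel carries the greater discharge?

Channel A: For a circular section of diameter D = 1.85 m at depth y = 1.45 m, the central angle is θ = 2 arccos(1 − 2y/D) = 4.349 rad. Then A = (D²/8)(θ − sin θ) = 2.26 m² and P = Dθ/2 = 4.023 m. Hydraulic radius R = A/P = 2.26/4.023 = 0.5619 m. Q_A = (1/0.024)·2.26·0.5619^(2/3)·√0.00033 = 1.165 m³/s.
Channel B: For a circular section of diameter D = 1.74 m at depth y = 0.53 m, the central angle is θ = 2 arccos(1 − 2y/D) = 2.339 rad. Then A = (D²/8)(θ − sin θ) = 0.6128 m² and P = Dθ/2 = 2.035 m. Hydraulic radius R = A/P = 0.6128/2.035 = 0.3012 m. Q_B = (1/0.024)·0.6128·0.3012^(2/3)·√0.00033 = 0.2084 m³/s.
Q_A = 1.165 m³/s vs Q_B = 0.2084 m³/s, so channel A carries more.

channel A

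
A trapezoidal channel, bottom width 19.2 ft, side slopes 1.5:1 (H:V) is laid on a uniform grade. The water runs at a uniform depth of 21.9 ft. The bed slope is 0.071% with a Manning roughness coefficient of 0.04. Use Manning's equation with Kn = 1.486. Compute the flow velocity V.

With bottom width b = 19.2 ft and side slope z = 1.5: A = (b + zy)y = (19.2 + 1.5×21.9)×21.9 = 1140 ft²; P = b + 2y√(1+z²) = 19.2 + 2×21.9×1.803 = 98.16 ft.
Hydraulic radius R = A/P = 1140/98.16 = 11.61 ft.
From Manning's equation, V = (1.486/n) R^(2/3) S^(1/2) = (1.486/0.04) × 11.61^(2/3) × 0.00071^(1/2) = 5.08 ft/s.

V = 5.08 ft/s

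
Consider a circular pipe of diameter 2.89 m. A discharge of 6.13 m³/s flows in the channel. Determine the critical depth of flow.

y_c = 1.07 m

At critical depth, Q² T / (g A³) = 1, i.e. A³/T = Q²/g = 6.13²/9.81 = 3.83.
At y = 1.25 m: A³/T = 7.012 — too large.
At y = 0.815 m: A³/T = 1.347 — too small.
At y = 1.07 m: A³/T = 3.859 — matches.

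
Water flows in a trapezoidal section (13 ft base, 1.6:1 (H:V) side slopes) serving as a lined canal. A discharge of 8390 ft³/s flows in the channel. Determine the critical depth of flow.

At critical depth, Q² T / (g A³) = 1, i.e. A³/T = Q²/g = 8390²/32.2 = 2186000.
Trying y = 16.1 ft: A³/T = 3766000 — too large.
Trying y = 10.8 ft: A³/T = 735400 — too small.
Trying y = 14.1 ft: A³/T = 2169000 — close enough.

y_c = 14.1 ft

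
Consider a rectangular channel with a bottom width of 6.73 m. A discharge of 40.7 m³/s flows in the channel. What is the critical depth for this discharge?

y_c = 1.55 m

For a rectangular channel, critical depth y_c = (q²/g)^(1/3) where q = Q/b = 40.7/6.73 = 6.048 m²/s.
So y_c = (6.048²/9.81)^(1/3) = 1.55 m.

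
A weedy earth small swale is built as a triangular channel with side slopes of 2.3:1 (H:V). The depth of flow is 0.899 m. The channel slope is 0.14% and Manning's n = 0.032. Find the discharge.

For a triangular section with side slope z = 2.3: A = zy² = 2.3×0.899² = 1.859 m²; P = 2y√(1+z²) = 2×0.899×2.508 = 4.509 m.
Hydraulic radius R = A/P = 1.859/4.509 = 0.4122 m.
Manning's equation: Q = (1/n) A R^(2/3) S^(1/2) = (1/0.032) × 1.859 × 0.4122^(2/3) × 0.0014^(1/2) = 1.2 m³/s.

Q = 1.2 m³/s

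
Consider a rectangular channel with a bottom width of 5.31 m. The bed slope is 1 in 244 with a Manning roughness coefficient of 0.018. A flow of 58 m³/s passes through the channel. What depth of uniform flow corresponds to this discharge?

Manning's equation rearranged: A R^(2/3) = nQ / (1·√S) = 0.018 × 58 / (√0.004098) = 16.31.
At y = 2.79 m: A R^(2/3) = 18.19 — high.
At y = 2.19 m: A R^(2/3) = 13.13 — low.
At y = 2.57 m: A R^(2/3) = 16.3 — ≈ 16.31.

y_n = 2.57 m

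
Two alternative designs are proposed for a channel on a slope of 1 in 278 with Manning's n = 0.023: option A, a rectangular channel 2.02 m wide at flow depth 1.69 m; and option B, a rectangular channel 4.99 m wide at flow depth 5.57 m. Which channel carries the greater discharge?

channel B

Channel A: Flow area A = b·y = 2.02 × 1.69 = 3.414 m². Wetted perimeter P = b + 2y = 2.02 + 2×1.69 = 5.4 m. Hydraulic radius R = A/P = 3.414/5.4 = 0.6322 m. Q_A = (1/0.023)·3.414·0.6322^(2/3)·√0.003597 = 6.557 m³/s.
Channel B: Flow area A = b·y = 4.99 × 5.57 = 27.79 m². Wetted perimeter P = b + 2y = 4.99 + 2×5.57 = 16.13 m. Hydraulic radius R = A/P = 27.79/16.13 = 1.723 m. Q_B = (1/0.023)·27.79·1.723^(2/3)·√0.003597 = 104.2 m³/s.
Q_A = 6.557 m³/s vs Q_B = 104.2 m³/s, so channel B carries more.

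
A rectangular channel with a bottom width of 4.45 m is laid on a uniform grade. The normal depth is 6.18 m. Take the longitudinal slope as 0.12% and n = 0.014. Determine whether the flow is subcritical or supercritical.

subcritical

Flow area A = b·y = 4.45 × 6.18 = 27.5 m². Wetted perimeter P = b + 2y = 4.45 + 2×6.18 = 16.81 m.
Hydraulic radius R = A/P = 27.5/16.81 = 1.636 m.
V = (1/n) R^(2/3) √S = (1/0.014) × 1.636^(2/3) × √0.0012 = 3.435 m/s. Hydraulic depth D_h = A/T = 27.5/4.45 = 6.18 m.
Froude number Fr = V/√(g·D_h) = 3.435/√(9.81×6.18) = 0.441, which is less than 1, so the flow is subcritical.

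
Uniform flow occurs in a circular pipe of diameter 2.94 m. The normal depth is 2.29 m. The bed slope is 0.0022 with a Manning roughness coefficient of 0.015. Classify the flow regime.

For a circular section of diameter D = 2.94 m at depth y = 2.29 m, the central angle is θ = 2 arccos(1 − 2y/D) = 4.325 rad. Then A = (D²/8)(θ − sin θ) = 5.674 m² and P = Dθ/2 = 6.358 m.
Hydraulic radius R = A/P = 5.674/6.358 = 0.8924 m.
V = (1/n) R^(2/3) √S = (1/0.015) × 0.8924^(2/3) × √0.0022 = 2.898 m/s. Hydraulic depth D_h = A/T = 5.674/2.44 = 2.325 m.
Froude number Fr = V/√(g·D_h) = 2.898/√(9.81×2.325) = 0.607, which is less than 1, so the flow is subcritical.

subcritical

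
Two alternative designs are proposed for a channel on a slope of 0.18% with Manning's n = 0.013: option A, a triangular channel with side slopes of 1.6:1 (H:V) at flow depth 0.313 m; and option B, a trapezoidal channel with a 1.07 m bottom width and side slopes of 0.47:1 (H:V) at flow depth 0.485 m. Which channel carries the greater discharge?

channel B

Channel A: For a triangular section with side slope z = 1.6: A = zy² = 1.6×0.313² = 0.1568 m²; P = 2y√(1+z²) = 2×0.313×1.887 = 1.181 m. Hydraulic radius R = A/P = 0.1568/1.181 = 0.1327 m. Q_A = (1/0.013)·0.1568·0.1327^(2/3)·√0.0018 = 0.1331 m³/s.
Channel B: With bottom width b = 1.07 m and side slope z = 0.47: A = (b + zy)y = (1.07 + 0.47×0.485)×0.485 = 0.6295 m²; P = b + 2y√(1+z²) = 1.07 + 2×0.485×1.105 = 2.142 m. Hydraulic radius R = A/P = 0.6295/2.142 = 0.2939 m. Q_B = (1/0.013)·0.6295·0.2939^(2/3)·√0.0018 = 0.9082 m³/s.
Q_A = 0.1331 m³/s vs Q_B = 0.9082 m³/s, so channel B carries more.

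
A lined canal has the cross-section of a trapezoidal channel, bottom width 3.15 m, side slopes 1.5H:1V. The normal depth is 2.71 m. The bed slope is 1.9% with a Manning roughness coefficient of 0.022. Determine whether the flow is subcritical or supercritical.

With bottom width b = 3.15 m and side slope z = 1.5: A = (b + zy)y = (3.15 + 1.5×2.71)×2.71 = 19.55 m²; P = b + 2y√(1+z²) = 3.15 + 2×2.71×1.803 = 12.92 m.
Hydraulic radius R = A/P = 19.55/12.92 = 1.513 m.
V = (1/n) R^(2/3) √S = (1/0.022) × 1.513^(2/3) × √0.019 = 8.258 m/s. Hydraulic depth D_h = A/T = 19.55/11.28 = 1.733 m.
Froude number Fr = V/√(g·D_h) = 8.258/√(9.81×1.733) = 2, which is greater than 1, so the flow is supercritical.

supercritical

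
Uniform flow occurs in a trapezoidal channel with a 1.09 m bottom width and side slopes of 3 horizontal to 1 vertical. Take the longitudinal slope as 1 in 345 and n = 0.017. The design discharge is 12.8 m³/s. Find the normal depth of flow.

y_n = 1.18 m

Manning's equation rearranged: A R^(2/3) = nQ / (1·√S) = 0.017 × 12.8 / (√0.002899) = 4.042.
Try y = 0.959 m: A R^(2/3) = 2.497 — low.
Try y = 1.37 m: A R^(2/3) = 5.777 — high.
Try y = 1.18 m: A R^(2/3) = 4.052 — ≈ 4.042.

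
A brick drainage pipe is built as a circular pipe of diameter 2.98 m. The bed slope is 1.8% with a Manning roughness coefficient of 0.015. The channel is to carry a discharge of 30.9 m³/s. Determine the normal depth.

Manning's equation rearranged: A R^(2/3) = nQ / (1·√S) = 0.015 × 30.9 / (√0.018) = 3.455.
Try y = 2.03 m: A R^(2/3) = 4.628 — too large.
Try y = 1.26 m: A R^(2/3) = 2.136 — too small.
Try y = 1.67 m: A R^(2/3) = 3.46 — ≈ 3.455.

y_n = 1.67 m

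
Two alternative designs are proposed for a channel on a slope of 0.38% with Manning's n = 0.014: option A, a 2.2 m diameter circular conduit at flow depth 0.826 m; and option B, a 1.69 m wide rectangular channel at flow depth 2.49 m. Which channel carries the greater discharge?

Channel A: For a circular section of diameter D = 2.2 m at depth y = 0.826 m, the central angle is θ = 2 arccos(1 − 2y/D) = 2.638 rad. Then A = (D²/8)(θ − sin θ) = 1.304 m² and P = Dθ/2 = 2.902 m. Hydraulic radius R = A/P = 1.304/2.902 = 0.4494 m. Q_A = (1/0.014)·1.304·0.4494^(2/3)·√0.0038 = 3.369 m³/s.
Channel B: Flow area A = b·y = 1.69 × 2.49 = 4.208 m². Wetted perimeter P = b + 2y = 1.69 + 2×2.49 = 6.67 m. Hydraulic radius R = A/P = 4.208/6.67 = 0.6309 m. Q_B = (1/0.014)·4.208·0.6309^(2/3)·√0.0038 = 13.63 m³/s.
Q_A = 3.369 m³/s vs Q_B = 13.63 m³/s, so channel B carries more.

channel B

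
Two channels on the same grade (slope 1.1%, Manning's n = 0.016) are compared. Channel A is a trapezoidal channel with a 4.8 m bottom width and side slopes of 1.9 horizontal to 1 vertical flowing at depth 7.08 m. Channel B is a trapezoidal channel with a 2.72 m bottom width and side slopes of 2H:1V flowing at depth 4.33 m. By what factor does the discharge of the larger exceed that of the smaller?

Channel A: With bottom width b = 4.8 m and side slope z = 1.9: A = (b + zy)y = (4.8 + 1.9×7.08)×7.08 = 129.2 m²; P = b + 2y√(1+z²) = 4.8 + 2×7.08×2.147 = 35.2 m. Hydraulic radius R = A/P = 129.2/35.2 = 3.671 m. Q_A = (1/0.016)·129.2·3.671^(2/3)·√0.011 = 2016 m³/s.
Channel B: With bottom width b = 2.72 m and side slope z = 2: A = (b + zy)y = (2.72 + 2×4.33)×4.33 = 49.28 m²; P = b + 2y√(1+z²) = 2.72 + 2×4.33×2.236 = 22.08 m. Hydraulic radius R = A/P = 49.28/22.08 = 2.231 m. Q_B = (1/0.016)·49.28·2.231^(2/3)·√0.011 = 551.5 m³/s.
The larger discharge is 2016 m³/s and the smaller is 551.5 m³/s; the ratio is 3.65.

3.65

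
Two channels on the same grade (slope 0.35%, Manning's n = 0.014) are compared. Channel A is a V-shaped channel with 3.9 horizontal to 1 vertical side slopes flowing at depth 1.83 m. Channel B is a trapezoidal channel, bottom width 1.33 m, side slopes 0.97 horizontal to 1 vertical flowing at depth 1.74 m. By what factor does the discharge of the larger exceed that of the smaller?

Channel A: For a triangular section with side slope z = 3.9: A = zy² = 3.9×1.83² = 13.06 m²; P = 2y√(1+z²) = 2×1.83×4.026 = 14.74 m. Hydraulic radius R = A/P = 13.06/14.74 = 0.8863 m. Q_A = (1/0.014)·13.06·0.8863^(2/3)·√0.0035 = 50.93 m³/s.
Channel B: With bottom width b = 1.33 m and side slope z = 0.97: A = (b + zy)y = (1.33 + 0.97×1.74)×1.74 = 5.251 m²; P = b + 2y√(1+z²) = 1.33 + 2×1.74×1.393 = 6.178 m. Hydraulic radius R = A/P = 5.251/6.178 = 0.8499 m. Q_B = (1/0.014)·5.251·0.8499^(2/3)·√0.0035 = 19.91 m³/s.
The larger discharge is 50.93 m³/s and the smaller is 19.91 m³/s; the ratio is 2.56.

2.56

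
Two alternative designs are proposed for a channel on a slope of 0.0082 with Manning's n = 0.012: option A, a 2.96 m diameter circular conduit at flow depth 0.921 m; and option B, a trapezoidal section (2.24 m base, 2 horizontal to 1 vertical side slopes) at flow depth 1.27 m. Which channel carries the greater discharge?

channel B

Channel A: For a circular section of diameter D = 2.96 m at depth y = 0.921 m, the central angle is θ = 2 arccos(1 − 2y/D) = 2.367 rad. Then A = (D²/8)(θ − sin θ) = 1.826 m² and P = Dθ/2 = 3.503 m. Hydraulic radius R = A/P = 1.826/3.503 = 0.5213 m. Q_A = (1/0.012)·1.826·0.5213^(2/3)·√0.0082 = 8.927 m³/s.
Channel B: With bottom width b = 2.24 m and side slope z = 2: A = (b + zy)y = (2.24 + 2×1.27)×1.27 = 6.071 m²; P = b + 2y√(1+z²) = 2.24 + 2×1.27×2.236 = 7.92 m. Hydraulic radius R = A/P = 6.071/7.92 = 0.7665 m. Q_B = (1/0.012)·6.071·0.7665^(2/3)·√0.0082 = 38.37 m³/s.
Q_A = 8.927 m³/s vs Q_B = 38.37 m³/s, so channel B carries more.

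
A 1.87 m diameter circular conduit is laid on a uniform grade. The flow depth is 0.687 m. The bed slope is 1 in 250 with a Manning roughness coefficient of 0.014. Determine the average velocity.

For a circular section of diameter D = 1.87 m at depth y = 0.687 m, the central angle is θ = 2 arccos(1 − 2y/D) = 2.605 rad. Then A = (D²/8)(θ − sin θ) = 0.915 m² and P = Dθ/2 = 2.435 m.
Hydraulic radius R = A/P = 0.915/2.435 = 0.3757 m.
From Manning's equation, V = (1/n) R^(2/3) S^(1/2) = (1/0.014) × 0.3757^(2/3) × 0.004^(1/2) = 2.35 m/s.

V = 2.35 m/s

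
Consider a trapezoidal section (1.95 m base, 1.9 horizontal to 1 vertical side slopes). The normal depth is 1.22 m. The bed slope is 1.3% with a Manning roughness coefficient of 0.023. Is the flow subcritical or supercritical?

With bottom width b = 1.95 m and side slope z = 1.9: A = (b + zy)y = (1.95 + 1.9×1.22)×1.22 = 5.207 m²; P = b + 2y√(1+z²) = 1.95 + 2×1.22×2.147 = 7.189 m.
Hydraulic radius R = A/P = 5.207/7.189 = 0.7243 m.
V = (1/n) R^(2/3) √S = (1/0.023) × 0.7243^(2/3) × √0.013 = 3.998 m/s. Hydraulic depth D_h = A/T = 5.207/6.586 = 0.7906 m.
Froude number Fr = V/√(g·D_h) = 3.998/√(9.81×0.7906) = 1.44, which is greater than 1, so the flow is supercritical.

supercritical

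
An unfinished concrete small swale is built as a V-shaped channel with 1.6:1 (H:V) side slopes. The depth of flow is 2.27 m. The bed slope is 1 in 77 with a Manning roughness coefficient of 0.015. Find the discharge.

Q = 61.1 m³/s

For a triangular section with side slope z = 1.6: A = zy² = 1.6×2.27² = 8.245 m²; P = 2y√(1+z²) = 2×2.27×1.887 = 8.566 m.
Hydraulic radius R = A/P = 8.245/8.566 = 0.9625 m.
Manning's equation: Q = (1/n) A R^(2/3) S^(1/2) = (1/0.015) × 8.245 × 0.9625^(2/3) × 0.01299^(1/2) = 61.1 m³/s.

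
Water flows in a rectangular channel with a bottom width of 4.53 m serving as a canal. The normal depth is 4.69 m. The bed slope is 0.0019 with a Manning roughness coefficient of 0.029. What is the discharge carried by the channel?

Q = 42.4 m³/s

Flow area A = b·y = 4.53 × 4.69 = 21.25 m². Wetted perimeter P = b + 2y = 4.53 + 2×4.69 = 13.91 m.
Hydraulic radius R = A/P = 21.25/13.91 = 1.527 m.
Manning's equation: Q = (1/n) A R^(2/3) S^(1/2) = (1/0.029) × 21.25 × 1.527^(2/3) × 0.0019^(1/2) = 42.4 m³/s.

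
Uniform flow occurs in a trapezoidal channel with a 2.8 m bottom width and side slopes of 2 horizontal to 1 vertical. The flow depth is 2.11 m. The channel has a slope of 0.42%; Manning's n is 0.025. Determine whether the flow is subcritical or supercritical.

subcritical

With bottom width b = 2.8 m and side slope z = 2: A = (b + zy)y = (2.8 + 2×2.11)×2.11 = 14.81 m²; P = b + 2y√(1+z²) = 2.8 + 2×2.11×2.236 = 12.24 m.
Hydraulic radius R = A/P = 14.81/12.24 = 1.211 m.
V = (1/n) R^(2/3) √S = (1/0.025) × 1.211^(2/3) × √0.0042 = 2.944 m/s. Hydraulic depth D_h = A/T = 14.81/11.24 = 1.318 m.
Froude number Fr = V/√(g·D_h) = 2.944/√(9.81×1.318) = 0.819, which is less than 1, so the flow is subcritical.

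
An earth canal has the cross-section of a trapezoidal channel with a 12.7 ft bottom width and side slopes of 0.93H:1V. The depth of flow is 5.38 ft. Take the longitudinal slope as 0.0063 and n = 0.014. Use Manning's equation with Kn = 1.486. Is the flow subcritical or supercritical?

With bottom width b = 12.7 ft and side slope z = 0.93: A = (b + zy)y = (12.7 + 0.93×5.38)×5.38 = 95.24 ft²; P = b + 2y√(1+z²) = 12.7 + 2×5.38×1.366 = 27.39 ft.
Hydraulic radius R = A/P = 95.24/27.39 = 3.477 ft.
V = (1.486/n) R^(2/3) √S = (1.486/0.014) × 3.477^(2/3) × √0.0063 = 19.34 ft/s. Hydraulic depth D_h = A/T = 95.24/22.71 = 4.195 ft.
Froude number Fr = V/√(g·D_h) = 19.34/√(32.2×4.195) = 1.66, which is greater than 1, so the flow is supercritical.

supercritical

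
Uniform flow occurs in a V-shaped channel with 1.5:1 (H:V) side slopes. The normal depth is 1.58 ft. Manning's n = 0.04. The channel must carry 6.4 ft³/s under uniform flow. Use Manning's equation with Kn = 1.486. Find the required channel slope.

S = 0.0037

For a triangular section with side slope z = 1.5: A = zy² = 1.5×1.58² = 3.745 ft²; P = 2y√(1+z²) = 2×1.58×1.803 = 5.697 ft.
Hydraulic radius R = A/P = 3.745/5.697 = 0.6573 ft.
From Manning's equation, S = [nQ / (1.486 A R^(2/3))]² = [0.04 × 6.4 / (1.486 × 3.745 × 0.6573^(2/3))]² = 0.0037.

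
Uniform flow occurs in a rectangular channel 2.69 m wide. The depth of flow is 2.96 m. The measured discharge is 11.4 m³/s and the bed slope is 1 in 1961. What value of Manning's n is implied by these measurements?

n = 0.015

Flow area A = b·y = 2.69 × 2.96 = 7.962 m². Wetted perimeter P = b + 2y = 2.69 + 2×2.96 = 8.61 m.
Hydraulic radius R = A/P = 7.962/8.61 = 0.9248 m.
Rearranging Manning's equation: n = (1/Q) A R^(2/3) S^(1/2) = (1/11.4) × 7.962 × 0.9248^(2/3) × √0.0005099 = 0.015.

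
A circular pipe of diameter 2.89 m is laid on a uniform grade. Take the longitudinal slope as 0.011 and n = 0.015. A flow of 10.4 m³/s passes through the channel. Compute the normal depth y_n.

y_n = 1.05 m

Manning's equation rearranged: A R^(2/3) = nQ / (1·√S) = 0.015 × 10.4 / (√0.011) = 1.487.
Trying y = 0.829 m: A R^(2/3) = 0.9481 — low.
Trying y = 1.29 m: A R^(2/3) = 2.169 — high.
Trying y = 1.05 m: A R^(2/3) = 1.49 — ≈ 1.487.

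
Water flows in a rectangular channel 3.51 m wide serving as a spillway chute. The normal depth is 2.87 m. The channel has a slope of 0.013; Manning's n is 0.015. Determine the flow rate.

Flow area A = b·y = 3.51 × 2.87 = 10.07 m². Wetted perimeter P = b + 2y = 3.51 + 2×2.87 = 9.25 m.
Hydraulic radius R = A/P = 10.07/9.25 = 1.089 m.
Manning's equation: Q = (1/n) A R^(2/3) S^(1/2) = (1/0.015) × 10.07 × 1.089^(2/3) × 0.013^(1/2) = 81.1 m³/s.

Q = 81.1 m³/s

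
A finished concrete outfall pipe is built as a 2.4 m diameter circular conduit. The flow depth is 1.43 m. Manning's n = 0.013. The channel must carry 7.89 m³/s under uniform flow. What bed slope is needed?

S = 0.0023

For a circular section of diameter D = 2.4 m at depth y = 1.43 m, the central angle is θ = 2 arccos(1 − 2y/D) = 3.527 rad. Then A = (D²/8)(θ − sin θ) = 2.811 m² and P = Dθ/2 = 4.233 m.
Hydraulic radius R = A/P = 2.811/4.233 = 0.664 m.
From Manning's equation, S = [nQ / (1 A R^(2/3))]² = [0.013 × 7.89 / (1 × 2.811 × 0.664^(2/3))]² = 0.0023.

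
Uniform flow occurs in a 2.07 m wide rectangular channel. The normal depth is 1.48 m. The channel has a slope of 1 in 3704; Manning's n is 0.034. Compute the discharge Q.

Flow area A = b·y = 2.07 × 1.48 = 3.064 m². Wetted perimeter P = b + 2y = 2.07 + 2×1.48 = 5.03 m.
Hydraulic radius R = A/P = 3.064/5.03 = 0.6091 m.
Manning's equation: Q = (1/n) A R^(2/3) S^(1/2) = (1/0.034) × 3.064 × 0.6091^(2/3) × 0.00027^(1/2) = 1.06 m³/s.

Q = 1.06 m³/s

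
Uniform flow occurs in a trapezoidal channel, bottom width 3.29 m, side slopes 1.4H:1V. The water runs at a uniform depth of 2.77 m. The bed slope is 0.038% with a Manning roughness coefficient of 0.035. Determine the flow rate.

With bottom width b = 3.29 m and side slope z = 1.4: A = (b + zy)y = (3.29 + 1.4×2.77)×2.77 = 19.86 m²; P = b + 2y√(1+z²) = 3.29 + 2×2.77×1.72 = 12.82 m.
Hydraulic radius R = A/P = 19.86/12.82 = 1.549 m.
Manning's equation: Q = (1/n) A R^(2/3) S^(1/2) = (1/0.035) × 19.86 × 1.549^(2/3) × 0.00038^(1/2) = 14.8 m³/s.

Q = 14.8 m³/s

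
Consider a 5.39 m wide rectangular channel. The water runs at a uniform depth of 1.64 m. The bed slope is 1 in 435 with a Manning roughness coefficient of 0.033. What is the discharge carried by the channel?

Q = 13 m³/s

Flow area A = b·y = 5.39 × 1.64 = 8.84 m². Wetted perimeter P = b + 2y = 5.39 + 2×1.64 = 8.67 m.
Hydraulic radius R = A/P = 8.84/8.67 = 1.02 m.
Manning's equation: Q = (1/n) A R^(2/3) S^(1/2) = (1/0.033) × 8.84 × 1.02^(2/3) × 0.002299^(1/2) = 13 m³/s.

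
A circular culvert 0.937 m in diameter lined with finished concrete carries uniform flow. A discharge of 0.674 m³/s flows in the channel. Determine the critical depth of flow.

At critical depth, Q² T / (g A³) = 1, i.e. A³/T = Q²/g = 0.674²/9.81 = 0.04631.
Trying y = 0.422 m: A³/T = 0.02933 — low.
Trying y = 0.591 m: A³/T = 0.1064 — high.
Trying y = 0.476 m: A³/T = 0.04648 — matches.

y_c = 0.476 m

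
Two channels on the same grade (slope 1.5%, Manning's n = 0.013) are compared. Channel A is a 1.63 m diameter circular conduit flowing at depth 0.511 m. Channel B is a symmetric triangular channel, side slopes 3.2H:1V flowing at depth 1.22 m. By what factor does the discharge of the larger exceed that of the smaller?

Channel A: For a circular section of diameter D = 1.63 m at depth y = 0.511 m, the central angle is θ = 2 arccos(1 − 2y/D) = 2.377 rad. Then A = (D²/8)(θ − sin θ) = 0.5596 m² and P = Dθ/2 = 1.937 m. Hydraulic radius R = A/P = 0.5596/1.937 = 0.2888 m. Q_A = (1/0.013)·0.5596·0.2888^(2/3)·√0.015 = 2.304 m³/s.
Channel B: For a triangular section with side slope z = 3.2: A = zy² = 3.2×1.22² = 4.763 m²; P = 2y√(1+z²) = 2×1.22×3.353 = 8.18 m. Hydraulic radius R = A/P = 4.763/8.18 = 0.5822 m. Q_B = (1/0.013)·4.763·0.5822^(2/3)·√0.015 = 31.29 m³/s.
The larger discharge is 31.29 m³/s and the smaller is 2.304 m³/s; the ratio is 13.6.

13.6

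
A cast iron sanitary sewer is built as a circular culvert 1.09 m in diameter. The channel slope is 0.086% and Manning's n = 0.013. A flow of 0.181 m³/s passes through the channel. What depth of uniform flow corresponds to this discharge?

Manning's equation rearranged: A R^(2/3) = nQ / (1·√S) = 0.013 × 0.181 / (√0.00086) = 0.08024.
Try y = 0.244 m: A R^(2/3) = 0.0431 — short.
Try y = 0.374 m: A R^(2/3) = 0.09933 — over.
Try y = 0.334 m: A R^(2/3) = 0.08002 — matches.

y_n = 0.334 m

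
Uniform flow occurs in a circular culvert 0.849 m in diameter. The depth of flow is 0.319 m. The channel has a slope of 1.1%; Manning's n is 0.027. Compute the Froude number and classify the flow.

subcritical

For a circular section of diameter D = 0.849 m at depth y = 0.319 m, the central angle is θ = 2 arccos(1 − 2y/D) = 2.639 rad. Then A = (D²/8)(θ − sin θ) = 0.1944 m² and P = Dθ/2 = 1.12 m.
Hydraulic radius R = A/P = 0.1944/1.12 = 0.1735 m.
V = (1/n) R^(2/3) √S = (1/0.027) × 0.1735^(2/3) × √0.011 = 1.209 m/s. Hydraulic depth D_h = A/T = 0.1944/0.8224 = 0.2364 m.
Froude number Fr = V/√(g·D_h) = 1.209/√(9.81×0.2364) = 0.794, which is less than 1, so the flow is subcritical.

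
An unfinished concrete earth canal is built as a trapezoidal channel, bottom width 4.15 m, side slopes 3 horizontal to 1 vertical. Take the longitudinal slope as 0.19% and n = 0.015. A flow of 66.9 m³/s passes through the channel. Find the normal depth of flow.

y_n = 2 m

Manning's equation rearranged: A R^(2/3) = nQ / (1·√S) = 0.015 × 66.9 / (√0.0019) = 23.02.
Try y = 2.24 m: A R^(2/3) = 29.44 — too large.
Try y = 1.39 m: A R^(2/3) = 10.73 — too small.
Try y = 2 m: A R^(2/3) = 23.03 — close enough.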